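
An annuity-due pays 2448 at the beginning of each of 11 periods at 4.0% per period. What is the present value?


PV_due = PMT * (1-(1+i)^(-n))/i * (1+i)
PV_immediate = 21445.647
PV_due = 21445.647 * 1.04
= 22303.4729


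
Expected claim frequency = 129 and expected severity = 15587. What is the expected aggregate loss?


E[S] = E[N] * E[X]
= 129 * 15587
= 2.0107e+06


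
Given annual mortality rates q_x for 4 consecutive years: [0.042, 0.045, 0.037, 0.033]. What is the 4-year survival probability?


p_k = 1 - q_k for each year
Survival = product of (1 - q_k)
= 0.958 * 0.955 * 0.963 * 0.967
= 0.852


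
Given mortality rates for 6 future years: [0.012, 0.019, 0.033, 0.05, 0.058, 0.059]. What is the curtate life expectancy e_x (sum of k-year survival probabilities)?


e_x = sum_{k=1}^{n} k_p_x
k_p_x values:
  1_p_x = 0.988
  2_p_x = 0.969228
  3_p_x = 0.937243
  4_p_x = 0.890381
  5_p_x = 0.838739
  6_p_x = 0.789254
e_x = 5.4128


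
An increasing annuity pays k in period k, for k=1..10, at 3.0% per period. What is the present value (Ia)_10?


(Ia)_n = sum_{k=1}^{n} k * v^k, v = 1/(1+i)
v = 0.970874
Sum computed term by term:
(Ia)_10 = 44.839


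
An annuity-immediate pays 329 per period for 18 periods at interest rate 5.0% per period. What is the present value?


PV = PMT * (1 - (1+i)^(-n)) / i
= 329 * (1 - (1+0.05)^(-18)) / 0.05
= 329 * (1 - 0.415521) / 0.05
= 329 * 11.689587
= 3845.8741


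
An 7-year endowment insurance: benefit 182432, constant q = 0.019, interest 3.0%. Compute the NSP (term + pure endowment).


Term component = 20449.0102
Pure endowment = 7_p_x * v^7 * benefit = 0.874345 * 0.813092 * 182432 = 129695.079
NSP = 150144.0892


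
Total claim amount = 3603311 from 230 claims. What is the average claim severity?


severity = total / number
= 3603311 / 230
= 15666.5696


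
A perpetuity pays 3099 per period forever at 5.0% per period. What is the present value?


PV = PMT / i
= 3099 / 0.05
= 61980.0


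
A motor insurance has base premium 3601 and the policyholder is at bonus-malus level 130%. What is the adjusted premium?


adjusted = base * BM_level / 100
= 3601 * 130 / 100
= 3601 * 1.3
= 4681.3


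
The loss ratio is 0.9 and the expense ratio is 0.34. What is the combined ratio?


Combined ratio = loss ratio + expense ratio
= 0.9 + 0.34
= 1.24


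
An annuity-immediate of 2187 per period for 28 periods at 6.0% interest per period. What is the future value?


FV = PMT * ((1+i)^n - 1) / i
= 2187 * ((1.06)^28 - 1) / 0.06
= 2187 * (5.111687 - 1) / 0.06
= 149870.9801


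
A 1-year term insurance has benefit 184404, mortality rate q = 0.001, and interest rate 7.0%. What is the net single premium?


NSP = benefit * q * v
v = 1/(1+i) = 0.934579
NSP = 184404 * 0.001 * 0.934579
= 172.3402


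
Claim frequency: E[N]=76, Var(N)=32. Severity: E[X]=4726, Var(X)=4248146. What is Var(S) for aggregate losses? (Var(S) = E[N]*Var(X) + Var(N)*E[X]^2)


Var(S) = E[N]*Var(X) + Var(N)*E[X]^2
= 76*4248146 + 32*4726^2
= 322859096 + 714722432
= 1.0376e+09


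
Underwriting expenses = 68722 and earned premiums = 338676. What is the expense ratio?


Expense ratio = expenses / premiums
= 68722 / 338676
= 0.2029


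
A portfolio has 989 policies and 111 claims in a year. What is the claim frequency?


frequency = claims / policies
= 111 / 989
= 0.1122


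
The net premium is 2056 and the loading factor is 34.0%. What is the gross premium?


Gross = net * (1 + loading)
= 2056 * (1 + 0.34)
= 2056 * 1.34
= 2755.04


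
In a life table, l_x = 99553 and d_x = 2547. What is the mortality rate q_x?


q_x = d_x / l_x
= 2547 / 99553
= 0.0256


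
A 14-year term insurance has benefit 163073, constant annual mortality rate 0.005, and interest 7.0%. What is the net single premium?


NSP = benefit * sum_{k=0}^{n-1} k_p_x * q * v^(k+1)
With constant q=0.005, v=0.934579
Sum = 0.042564
NSP = 163073 * 0.042564
= 6941.0945


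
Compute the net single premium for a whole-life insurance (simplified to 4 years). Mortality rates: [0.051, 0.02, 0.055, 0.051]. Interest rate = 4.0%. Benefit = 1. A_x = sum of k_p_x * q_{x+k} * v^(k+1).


v = 0.961538
Year 0: k_p_x=1.0, q=0.051, term=0.049038
Year 1: k_p_x=0.949, q=0.02, term=0.017548
Year 2: k_p_x=0.93002, q=0.055, term=0.045473
Year 3: k_p_x=0.878869, q=0.051, term=0.038314
A_x = 0.1504


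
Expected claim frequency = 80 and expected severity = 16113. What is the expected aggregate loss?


E[S] = E[N] * E[X]
= 80 * 16113
= 1.2890e+06


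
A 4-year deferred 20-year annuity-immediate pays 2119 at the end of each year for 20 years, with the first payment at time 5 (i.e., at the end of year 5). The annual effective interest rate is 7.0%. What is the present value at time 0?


PV at time 4 of the 20-year annuity-immediate:
a_n = 2119 * (1-(1+0.07)^(-20))/0.07 = 22448.7162
Discount back 4 years to time 0:
PV = 22448.7162 * (1+0.07)^(-4)
= 22448.7162 * 0.762895
= 17126.0181


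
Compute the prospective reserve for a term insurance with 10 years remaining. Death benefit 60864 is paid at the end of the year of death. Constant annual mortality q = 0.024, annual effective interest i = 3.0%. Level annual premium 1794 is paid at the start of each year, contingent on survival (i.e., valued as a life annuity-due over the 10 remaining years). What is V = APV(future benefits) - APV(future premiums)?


v = 1/(1+i) = 0.970874
APV(future benefits) per unit = sum_{k=0}^{9} k_p_x * q * v^(k+1) = 0.18506
APV(future benefits) = 60864 * 0.18506 = 11263.5106
Life annuity-due factor ä_{x:10} = sum_{k=0}^{9} k_p_x * v^k = 7.942172
APV(future premiums) = 1794 * 7.942172 = 14248.2558
V = 11263.5106 - 14248.2558
= -2984.7452


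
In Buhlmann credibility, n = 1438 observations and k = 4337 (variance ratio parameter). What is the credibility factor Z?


Z = n / (n + k)
= 1438 / (1438 + 4337)
= 1438 / 5775
= 0.249


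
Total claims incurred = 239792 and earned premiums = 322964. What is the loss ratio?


Loss ratio = claims / premiums
= 239792 / 322964
= 0.7425


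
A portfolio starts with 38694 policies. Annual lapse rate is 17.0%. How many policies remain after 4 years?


remaining = initial * (1 - lapse)^years
= 38694 * (1 - 0.17)^4
= 38694 * 0.474583
= 18363.5227


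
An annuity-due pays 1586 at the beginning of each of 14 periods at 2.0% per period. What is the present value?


PV_due = PMT * (1-(1+i)^(-n))/i * (1+i)
PV_immediate = 19200.5106
PV_due = 19200.5106 * 1.02
= 19584.5208


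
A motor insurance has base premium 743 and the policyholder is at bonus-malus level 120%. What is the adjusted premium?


adjusted = base * BM_level / 100
= 743 * 120 / 100
= 743 * 1.2
= 891.6


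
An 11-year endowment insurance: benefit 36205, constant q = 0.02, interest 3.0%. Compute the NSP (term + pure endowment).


Term component = 6104.6646
Pure endowment = 11_p_x * v^11 * benefit = 0.800731 * 0.722421 * 36205 = 20943.3385
NSP = 27048.0031


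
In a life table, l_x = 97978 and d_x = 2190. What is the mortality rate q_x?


q_x = d_x / l_x
= 2190 / 97978
= 0.0224


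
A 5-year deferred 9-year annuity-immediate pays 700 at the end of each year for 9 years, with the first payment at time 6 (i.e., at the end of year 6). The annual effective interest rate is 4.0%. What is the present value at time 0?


PV at time 5 of the 9-year annuity-immediate:
a_n = 700 * (1-(1+0.04)^(-9))/0.04 = 5204.7321
Discount back 5 years to time 0:
PV = 5204.7321 * (1+0.04)^(-5)
= 5204.7321 * 0.821927
= 4277.9104


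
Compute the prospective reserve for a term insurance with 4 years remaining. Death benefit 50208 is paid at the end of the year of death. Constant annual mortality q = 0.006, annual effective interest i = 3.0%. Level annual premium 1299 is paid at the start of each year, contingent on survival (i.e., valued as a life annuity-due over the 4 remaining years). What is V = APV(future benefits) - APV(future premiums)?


v = 1/(1+i) = 0.970874
APV(future benefits) per unit = sum_{k=0}^{3} k_p_x * q * v^(k+1) = 0.022108
APV(future benefits) = 50208 * 0.022108 = 1109.9775
Life annuity-due factor ä_{x:4} = sum_{k=0}^{3} k_p_x * v^k = 3.795135
APV(future premiums) = 1299 * 3.795135 = 4929.8803
V = 1109.9775 - 4929.8803
= -3819.9028


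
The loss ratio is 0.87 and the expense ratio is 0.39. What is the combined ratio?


Combined ratio = loss ratio + expense ratio
= 0.87 + 0.39
= 1.26


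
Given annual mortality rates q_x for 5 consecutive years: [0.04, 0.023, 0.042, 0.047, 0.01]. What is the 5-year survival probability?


p_k = 1 - q_k for each year
Survival = product of (1 - q_k)
= 0.96 * 0.977 * 0.958 * 0.953 * 0.99
= 0.8477


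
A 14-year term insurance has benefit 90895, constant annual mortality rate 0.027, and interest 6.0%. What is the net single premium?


NSP = benefit * sum_{k=0}^{n-1} k_p_x * q * v^(k+1)
With constant q=0.027, v=0.943396
Sum = 0.216774
NSP = 90895 * 0.216774
= 19703.6396


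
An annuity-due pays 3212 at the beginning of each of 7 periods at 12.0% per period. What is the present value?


PV_due = PMT * (1-(1+i)^(-n))/i * (1+i)
PV_immediate = 14658.786
PV_due = 14658.786 * 1.12
= 16417.8403


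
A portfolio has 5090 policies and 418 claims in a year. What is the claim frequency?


frequency = claims / policies
= 418 / 5090
= 0.0821


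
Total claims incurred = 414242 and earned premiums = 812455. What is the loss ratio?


Loss ratio = claims / premiums
= 414242 / 812455
= 0.5099


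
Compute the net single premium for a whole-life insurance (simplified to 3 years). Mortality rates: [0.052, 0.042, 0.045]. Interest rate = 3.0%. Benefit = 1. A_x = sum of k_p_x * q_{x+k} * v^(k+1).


v = 0.970874
Year 0: k_p_x=1.0, q=0.052, term=0.050485
Year 1: k_p_x=0.948, q=0.042, term=0.03753
Year 2: k_p_x=0.908184, q=0.045, term=0.0374
A_x = 0.1254


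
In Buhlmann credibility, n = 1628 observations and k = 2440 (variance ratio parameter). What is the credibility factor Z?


Z = n / (n + k)
= 1628 / (1628 + 2440)
= 1628 / 4068
= 0.4002


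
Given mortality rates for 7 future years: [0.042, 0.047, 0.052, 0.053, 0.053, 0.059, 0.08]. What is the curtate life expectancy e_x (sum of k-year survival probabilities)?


e_x = sum_{k=1}^{n} k_p_x
k_p_x values:
  1_p_x = 0.958
  2_p_x = 0.912974
  3_p_x = 0.865499
  4_p_x = 0.819628
  5_p_x = 0.776188
  6_p_x = 0.730393
  7_p_x = 0.671961
e_x = 5.7346


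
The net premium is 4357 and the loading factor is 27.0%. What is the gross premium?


Gross = net * (1 + loading)
= 4357 * (1 + 0.27)
= 4357 * 1.27
= 5533.39


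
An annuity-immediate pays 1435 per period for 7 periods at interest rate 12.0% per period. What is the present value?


PV = PMT * (1 - (1+i)^(-n)) / i
= 1435 * (1 - (1+0.12)^(-7)) / 0.12
= 1435 * (1 - 0.452349) / 0.12
= 1435 * 4.563757
= 6548.9906


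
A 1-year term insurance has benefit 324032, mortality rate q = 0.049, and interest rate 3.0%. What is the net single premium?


NSP = benefit * q * v
v = 1/(1+i) = 0.970874
NSP = 324032 * 0.049 * 0.970874
= 15415.1146


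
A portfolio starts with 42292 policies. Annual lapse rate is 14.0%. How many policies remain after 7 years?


remaining = initial * (1 - lapse)^years
= 42292 * (1 - 0.14)^7
= 42292 * 0.347928
= 14714.5635


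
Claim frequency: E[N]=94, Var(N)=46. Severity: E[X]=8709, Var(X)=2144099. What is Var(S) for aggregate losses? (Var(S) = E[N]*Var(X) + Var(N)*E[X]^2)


Var(S) = E[N]*Var(X) + Var(N)*E[X]^2
= 94*2144099 + 46*8709^2
= 201545306 + 3488947326
= 3.6905e+09


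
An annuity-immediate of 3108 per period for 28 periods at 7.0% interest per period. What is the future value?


FV = PMT * ((1+i)^n - 1) / i
= 3108 * ((1.07)^28 - 1) / 0.07
= 3108 * (6.648838 - 1) / 0.07
= 250808.4234


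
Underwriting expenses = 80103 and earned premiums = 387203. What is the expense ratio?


Expense ratio = expenses / premiums
= 80103 / 387203
= 0.2069


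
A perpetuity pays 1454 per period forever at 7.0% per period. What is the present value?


PV = PMT / i
= 1454 / 0.07
= 20771.4286


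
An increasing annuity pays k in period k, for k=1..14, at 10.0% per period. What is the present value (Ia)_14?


(Ia)_n = sum_{k=1}^{n} k * v^k, v = 1/(1+i)
v = 0.909091
Sum computed term by term:
(Ia)_14 = 44.1672


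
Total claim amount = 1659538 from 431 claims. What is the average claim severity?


severity = total / number
= 1659538 / 431
= 3850.4362


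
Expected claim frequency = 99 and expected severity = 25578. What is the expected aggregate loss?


E[S] = E[N] * E[X]
= 99 * 25578
= 2.5322e+06


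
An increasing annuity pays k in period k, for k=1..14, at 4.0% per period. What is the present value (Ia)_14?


(Ia)_n = sum_{k=1}^{n} k * v^k, v = 1/(1+i)
v = 0.961538
Sum computed term by term:
(Ia)_14 = 72.5249


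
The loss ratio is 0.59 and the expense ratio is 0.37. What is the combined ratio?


Combined ratio = loss ratio + expense ratio
= 0.59 + 0.37
= 0.96


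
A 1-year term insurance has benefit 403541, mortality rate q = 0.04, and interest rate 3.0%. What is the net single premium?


NSP = benefit * q * v
v = 1/(1+i) = 0.970874
NSP = 403541 * 0.04 * 0.970874
= 15671.4951


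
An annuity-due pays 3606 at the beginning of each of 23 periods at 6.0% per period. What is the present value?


PV_due = PMT * (1-(1+i)^(-n))/i * (1+i)
PV_immediate = 44365.9846
PV_due = 44365.9846 * 1.06
= 47027.9437


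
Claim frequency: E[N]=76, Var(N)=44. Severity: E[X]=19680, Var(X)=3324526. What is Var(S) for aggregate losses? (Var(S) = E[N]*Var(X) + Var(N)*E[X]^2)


Var(S) = E[N]*Var(X) + Var(N)*E[X]^2
= 76*3324526 + 44*19680^2
= 252663976 + 17041305600
= 1.7294e+10


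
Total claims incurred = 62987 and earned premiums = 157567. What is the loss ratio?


Loss ratio = claims / premiums
= 62987 / 157567
= 0.3997


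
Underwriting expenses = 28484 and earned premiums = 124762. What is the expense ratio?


Expense ratio = expenses / premiums
= 28484 / 124762
= 0.2283


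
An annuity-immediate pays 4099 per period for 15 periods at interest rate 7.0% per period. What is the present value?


PV = PMT * (1 - (1+i)^(-n)) / i
= 4099 * (1 - (1+0.07)^(-15)) / 0.07
= 4099 * (1 - 0.362446) / 0.07
= 4099 * 9.107914
= 37333.3395


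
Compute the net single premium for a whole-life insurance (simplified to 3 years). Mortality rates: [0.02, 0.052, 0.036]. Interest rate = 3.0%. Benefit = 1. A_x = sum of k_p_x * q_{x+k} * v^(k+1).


v = 0.970874
Year 0: k_p_x=1.0, q=0.02, term=0.019417
Year 1: k_p_x=0.98, q=0.052, term=0.048035
Year 2: k_p_x=0.92904, q=0.036, term=0.030607
A_x = 0.0981


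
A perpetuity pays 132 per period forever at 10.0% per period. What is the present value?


PV = PMT / i
= 132 / 0.1
= 1320.0


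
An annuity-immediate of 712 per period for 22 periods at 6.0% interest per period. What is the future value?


FV = PMT * ((1+i)^n - 1) / i
= 712 * ((1.06)^22 - 1) / 0.06
= 712 * (3.603537 - 1) / 0.06
= 30895.3107


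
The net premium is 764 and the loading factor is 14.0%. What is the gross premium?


Gross = net * (1 + loading)
= 764 * (1 + 0.14)
= 764 * 1.14
= 870.96


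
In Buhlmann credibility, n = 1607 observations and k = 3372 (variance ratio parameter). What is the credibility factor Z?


Z = n / (n + k)
= 1607 / (1607 + 3372)
= 1607 / 4979
= 0.3228


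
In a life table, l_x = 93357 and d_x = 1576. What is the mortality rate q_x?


q_x = d_x / l_x
= 1576 / 93357
= 0.0169


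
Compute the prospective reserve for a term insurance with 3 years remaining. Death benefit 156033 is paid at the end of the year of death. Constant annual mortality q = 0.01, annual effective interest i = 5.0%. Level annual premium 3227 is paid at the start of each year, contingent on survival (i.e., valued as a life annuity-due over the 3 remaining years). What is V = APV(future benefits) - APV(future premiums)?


v = 1/(1+i) = 0.952381
APV(future benefits) per unit = sum_{k=0}^{2} k_p_x * q * v^(k+1) = 0.02697
APV(future benefits) = 156033 * 0.02697 = 4208.1903
Life annuity-due factor ä_{x:3} = sum_{k=0}^{2} k_p_x * v^k = 2.831837
APV(future premiums) = 3227 * 2.831837 = 9138.3371
V = 4208.1903 - 9138.3371
= -4930.1468


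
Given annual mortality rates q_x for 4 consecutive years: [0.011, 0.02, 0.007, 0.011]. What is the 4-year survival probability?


p_k = 1 - q_k for each year
Survival = product of (1 - q_k)
= 0.989 * 0.98 * 0.993 * 0.989
= 0.9518


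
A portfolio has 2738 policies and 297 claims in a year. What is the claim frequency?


frequency = claims / policies
= 297 / 2738
= 0.1085


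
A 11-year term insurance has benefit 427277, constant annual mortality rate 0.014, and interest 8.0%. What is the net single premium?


NSP = benefit * sum_{k=0}^{n-1} k_p_x * q * v^(k+1)
With constant q=0.014, v=0.925926
Sum = 0.094236
NSP = 427277 * 0.094236
= 40265.0767


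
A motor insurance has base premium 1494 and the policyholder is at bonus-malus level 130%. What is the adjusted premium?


adjusted = base * BM_level / 100
= 1494 * 130 / 100
= 1494 * 1.3
= 1942.2


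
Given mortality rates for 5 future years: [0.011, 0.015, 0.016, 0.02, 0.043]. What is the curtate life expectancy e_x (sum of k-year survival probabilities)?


e_x = sum_{k=1}^{n} k_p_x
k_p_x values:
  1_p_x = 0.989
  2_p_x = 0.974165
  3_p_x = 0.958578
  4_p_x = 0.939407
  5_p_x = 0.899012
e_x = 4.7602


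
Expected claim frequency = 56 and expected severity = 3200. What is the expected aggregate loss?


E[S] = E[N] * E[X]
= 56 * 3200
= 179200


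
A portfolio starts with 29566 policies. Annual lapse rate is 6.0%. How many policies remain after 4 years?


remaining = initial * (1 - lapse)^years
= 29566 * (1 - 0.06)^4
= 29566 * 0.780749
= 23083.6238


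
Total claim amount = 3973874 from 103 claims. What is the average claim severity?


severity = total / number
= 3973874 / 103
= 38581.301


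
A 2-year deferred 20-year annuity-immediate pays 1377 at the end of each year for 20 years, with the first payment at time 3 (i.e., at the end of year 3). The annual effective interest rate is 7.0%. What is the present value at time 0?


PV at time 2 of the 20-year annuity-immediate:
a_n = 1377 * (1-(1+0.07)^(-20))/0.07 = 14587.9576
Discount back 2 years to time 0:
PV = 14587.9576 * (1+0.07)^(-2)
= 14587.9576 * 0.873439
= 12741.6871


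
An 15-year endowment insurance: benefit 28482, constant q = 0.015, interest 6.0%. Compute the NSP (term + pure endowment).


Term component = 3801.6324
Pure endowment = 15_p_x * v^15 * benefit = 0.797156 * 0.417265 * 28482 = 9473.8381
NSP = 13275.4705


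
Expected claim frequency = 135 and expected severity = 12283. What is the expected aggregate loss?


E[S] = E[N] * E[X]
= 135 * 12283
= 1.6582e+06


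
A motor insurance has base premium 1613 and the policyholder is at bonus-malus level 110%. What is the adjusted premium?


adjusted = base * BM_level / 100
= 1613 * 110 / 100
= 1613 * 1.1
= 1774.3


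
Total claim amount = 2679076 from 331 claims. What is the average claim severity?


severity = total / number
= 2679076 / 331
= 8093.8852


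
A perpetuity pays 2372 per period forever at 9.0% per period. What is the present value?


PV = PMT / i
= 2372 / 0.09
= 26355.5556


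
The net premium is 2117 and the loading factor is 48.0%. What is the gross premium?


Gross = net * (1 + loading)
= 2117 * (1 + 0.48)
= 2117 * 1.48
= 3133.16


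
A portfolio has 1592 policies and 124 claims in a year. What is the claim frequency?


frequency = claims / policies
= 124 / 1592
= 0.0779


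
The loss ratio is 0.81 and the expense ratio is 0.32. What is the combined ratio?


Combined ratio = loss ratio + expense ratio
= 0.81 + 0.32
= 1.13


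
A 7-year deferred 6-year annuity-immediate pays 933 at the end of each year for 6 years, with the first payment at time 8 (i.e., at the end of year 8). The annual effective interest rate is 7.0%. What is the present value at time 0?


PV at time 7 of the 6-year annuity-immediate:
a_n = 933 * (1-(1+0.07)^(-6))/0.07 = 4447.1815
Discount back 7 years to time 0:
PV = 4447.1815 * (1+0.07)^(-7)
= 4447.1815 * 0.62275
= 2769.4811


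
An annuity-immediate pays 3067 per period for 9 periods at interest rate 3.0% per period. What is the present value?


PV = PMT * (1 - (1+i)^(-n)) / i
= 3067 * (1 - (1+0.03)^(-9)) / 0.03
= 3067 * (1 - 0.766417) / 0.03
= 3067 * 7.786109
= 23879.9961


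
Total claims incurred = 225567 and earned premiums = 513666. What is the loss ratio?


Loss ratio = claims / premiums
= 225567 / 513666
= 0.4391


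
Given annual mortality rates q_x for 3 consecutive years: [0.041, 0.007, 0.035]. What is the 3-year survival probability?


p_k = 1 - q_k for each year
Survival = product of (1 - q_k)
= 0.959 * 0.993 * 0.965
= 0.919


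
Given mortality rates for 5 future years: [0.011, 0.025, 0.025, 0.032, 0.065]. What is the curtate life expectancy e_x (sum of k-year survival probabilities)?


e_x = sum_{k=1}^{n} k_p_x
k_p_x values:
  1_p_x = 0.989
  2_p_x = 0.964275
  3_p_x = 0.940168
  4_p_x = 0.910083
  5_p_x = 0.850927
e_x = 4.6545


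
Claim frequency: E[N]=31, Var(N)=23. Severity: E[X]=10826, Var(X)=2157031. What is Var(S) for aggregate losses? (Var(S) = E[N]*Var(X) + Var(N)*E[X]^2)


Var(S) = E[N]*Var(X) + Var(N)*E[X]^2
= 31*2157031 + 23*10826^2
= 66867961 + 2695652348
= 2.7625e+09


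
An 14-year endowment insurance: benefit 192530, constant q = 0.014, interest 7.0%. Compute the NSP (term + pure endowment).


Term component = 21873.0344
Pure endowment = 14_p_x * v^14 * benefit = 0.820875 * 0.387817 * 192530 = 61291.7939
NSP = 83164.8282


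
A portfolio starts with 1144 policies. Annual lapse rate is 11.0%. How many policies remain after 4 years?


remaining = initial * (1 - lapse)^years
= 1144 * (1 - 0.11)^4
= 1144 * 0.627422
= 717.7712


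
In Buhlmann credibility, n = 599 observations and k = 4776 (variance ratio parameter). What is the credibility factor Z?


Z = n / (n + k)
= 599 / (599 + 4776)
= 599 / 5375
= 0.1114


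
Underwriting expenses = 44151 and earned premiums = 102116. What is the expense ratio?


Expense ratio = expenses / premiums
= 44151 / 102116
= 0.4324


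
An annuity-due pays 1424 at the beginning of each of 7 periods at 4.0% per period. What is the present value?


PV_due = PMT * (1-(1+i)^(-n))/i * (1+i)
PV_immediate = 8546.9259
PV_due = 8546.9259 * 1.04
= 8888.8029


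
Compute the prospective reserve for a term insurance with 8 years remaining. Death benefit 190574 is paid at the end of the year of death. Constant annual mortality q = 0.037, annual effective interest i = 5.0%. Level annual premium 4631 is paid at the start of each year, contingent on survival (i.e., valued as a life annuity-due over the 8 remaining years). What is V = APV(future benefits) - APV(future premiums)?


v = 1/(1+i) = 0.952381
APV(future benefits) per unit = sum_{k=0}^{7} k_p_x * q * v^(k+1) = 0.212386
APV(future benefits) = 190574 * 0.212386 = 40475.2545
Life annuity-due factor ä_{x:8} = sum_{k=0}^{7} k_p_x * v^k = 6.027171
APV(future premiums) = 4631 * 6.027171 = 27911.8289
V = 40475.2545 - 27911.8289
= 12563.4256


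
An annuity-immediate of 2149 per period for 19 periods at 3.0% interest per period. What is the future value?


FV = PMT * ((1+i)^n - 1) / i
= 2149 * ((1.03)^19 - 1) / 0.03
= 2149 * (1.753506 - 1) / 0.03
= 53976.1503


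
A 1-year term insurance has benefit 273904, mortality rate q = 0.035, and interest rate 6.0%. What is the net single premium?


NSP = benefit * q * v
v = 1/(1+i) = 0.943396
NSP = 273904 * 0.035 * 0.943396
= 9044.0


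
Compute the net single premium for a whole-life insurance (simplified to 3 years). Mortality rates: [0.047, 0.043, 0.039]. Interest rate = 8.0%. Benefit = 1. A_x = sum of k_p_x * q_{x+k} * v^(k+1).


v = 0.925926
Year 0: k_p_x=1.0, q=0.047, term=0.043519
Year 1: k_p_x=0.953, q=0.043, term=0.035133
Year 2: k_p_x=0.912021, q=0.039, term=0.028236
A_x = 0.1069


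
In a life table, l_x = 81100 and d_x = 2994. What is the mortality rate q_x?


q_x = d_x / l_x
= 2994 / 81100
= 0.0369


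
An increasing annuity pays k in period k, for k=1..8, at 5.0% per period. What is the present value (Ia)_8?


(Ia)_n = sum_{k=1}^{n} k * v^k, v = 1/(1+i)
v = 0.952381
Sum computed term by term:
(Ia)_8 = 27.4332


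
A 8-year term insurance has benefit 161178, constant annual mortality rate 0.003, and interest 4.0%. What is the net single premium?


NSP = benefit * sum_{k=0}^{n-1} k_p_x * q * v^(k+1)
With constant q=0.003, v=0.961538
Sum = 0.02
NSP = 161178 * 0.02
= 3223.5224


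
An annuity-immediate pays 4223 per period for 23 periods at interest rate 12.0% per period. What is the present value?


PV = PMT * (1 - (1+i)^(-n)) / i
= 4223 * (1 - (1+0.12)^(-23)) / 0.12
= 4223 * (1 - 0.073788) / 0.12
= 4223 * 7.718434
= 32594.9455


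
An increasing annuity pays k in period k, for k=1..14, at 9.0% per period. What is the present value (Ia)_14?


(Ia)_n = sum_{k=1}^{n} k * v^k, v = 1/(1+i)
v = 0.917431
Sum computed term by term:
(Ia)_14 = 47.7495


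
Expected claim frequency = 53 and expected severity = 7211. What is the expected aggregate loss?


E[S] = E[N] * E[X]
= 53 * 7211
= 382183


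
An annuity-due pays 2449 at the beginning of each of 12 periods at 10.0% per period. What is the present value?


PV_due = PMT * (1-(1+i)^(-n))/i * (1+i)
PV_immediate = 16686.7313
PV_due = 16686.7313 * 1.1
= 18355.4044


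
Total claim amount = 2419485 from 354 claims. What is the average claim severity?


severity = total / number
= 2419485 / 354
= 6834.7034


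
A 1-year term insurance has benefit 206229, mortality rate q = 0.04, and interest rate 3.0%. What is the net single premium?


NSP = benefit * q * v
v = 1/(1+i) = 0.970874
NSP = 206229 * 0.04 * 0.970874
= 8008.8932


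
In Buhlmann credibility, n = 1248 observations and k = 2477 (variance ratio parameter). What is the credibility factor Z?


Z = n / (n + k)
= 1248 / (1248 + 2477)
= 1248 / 3725
= 0.335


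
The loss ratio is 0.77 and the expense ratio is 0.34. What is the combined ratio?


Combined ratio = loss ratio + expense ratio
= 0.77 + 0.34
= 1.11


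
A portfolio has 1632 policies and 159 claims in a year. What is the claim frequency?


frequency = claims / policies
= 159 / 1632
= 0.0974


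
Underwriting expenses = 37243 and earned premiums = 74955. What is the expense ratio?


Expense ratio = expenses / premiums
= 37243 / 74955
= 0.4969


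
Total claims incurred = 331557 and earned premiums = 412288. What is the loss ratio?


Loss ratio = claims / premiums
= 331557 / 412288
= 0.8042


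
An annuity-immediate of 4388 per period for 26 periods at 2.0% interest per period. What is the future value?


FV = PMT * ((1+i)^n - 1) / i
= 4388 * ((1.02)^26 - 1) / 0.02
= 4388 * (1.673418 - 1) / 0.02
= 147747.9343


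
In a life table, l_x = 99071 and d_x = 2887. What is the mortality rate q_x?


q_x = d_x / l_x
= 2887 / 99071
= 0.0291


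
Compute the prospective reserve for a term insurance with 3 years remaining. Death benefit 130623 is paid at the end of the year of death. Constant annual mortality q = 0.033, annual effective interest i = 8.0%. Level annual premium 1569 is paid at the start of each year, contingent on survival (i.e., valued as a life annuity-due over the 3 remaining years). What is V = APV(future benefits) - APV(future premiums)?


v = 1/(1+i) = 0.925926
APV(future benefits) per unit = sum_{k=0}^{2} k_p_x * q * v^(k+1) = 0.08241
APV(future benefits) = 130623 * 0.08241 = 10764.6571
Life annuity-due factor ä_{x:3} = sum_{k=0}^{2} k_p_x * v^k = 2.697058
APV(future premiums) = 1569 * 2.697058 = 4231.6847
V = 10764.6571 - 4231.6847
= 6532.9724


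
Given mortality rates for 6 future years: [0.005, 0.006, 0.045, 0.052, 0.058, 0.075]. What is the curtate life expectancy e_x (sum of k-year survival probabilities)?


e_x = sum_{k=1}^{n} k_p_x
k_p_x values:
  1_p_x = 0.995
  2_p_x = 0.98903
  3_p_x = 0.944524
  4_p_x = 0.895408
  5_p_x = 0.843475
  6_p_x = 0.780214
e_x = 5.4477


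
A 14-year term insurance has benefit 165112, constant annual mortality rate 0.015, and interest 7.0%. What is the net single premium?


NSP = benefit * sum_{k=0}^{n-1} k_p_x * q * v^(k+1)
With constant q=0.015, v=0.934579
Sum = 0.121084
NSP = 165112 * 0.121084
= 19992.3781


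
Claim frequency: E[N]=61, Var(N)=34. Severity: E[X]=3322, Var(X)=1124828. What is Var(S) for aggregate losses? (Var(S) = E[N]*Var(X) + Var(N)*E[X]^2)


Var(S) = E[N]*Var(X) + Var(N)*E[X]^2
= 61*1124828 + 34*3322^2
= 68614508 + 375213256
= 4.4383e+08


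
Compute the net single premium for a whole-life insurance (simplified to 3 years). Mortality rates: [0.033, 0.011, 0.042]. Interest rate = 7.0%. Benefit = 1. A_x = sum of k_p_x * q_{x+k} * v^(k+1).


v = 0.934579
Year 0: k_p_x=1.0, q=0.033, term=0.030841
Year 1: k_p_x=0.967, q=0.011, term=0.009291
Year 2: k_p_x=0.956363, q=0.042, term=0.032788
A_x = 0.0729


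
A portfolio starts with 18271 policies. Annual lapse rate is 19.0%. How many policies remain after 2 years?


remaining = initial * (1 - lapse)^years
= 18271 * (1 - 0.19)^2
= 18271 * 0.6561
= 11987.6031


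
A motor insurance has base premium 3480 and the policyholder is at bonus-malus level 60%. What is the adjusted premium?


adjusted = base * BM_level / 100
= 3480 * 60 / 100
= 3480 * 0.6
= 2088.0


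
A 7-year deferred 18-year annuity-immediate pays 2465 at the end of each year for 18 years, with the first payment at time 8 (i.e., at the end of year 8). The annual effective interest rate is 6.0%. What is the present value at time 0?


PV at time 7 of the 18-year annuity-immediate:
a_n = 2465 * (1-(1+0.06)^(-18))/0.06 = 26690.0426
Discount back 7 years to time 0:
PV = 26690.0426 * (1+0.06)^(-7)
= 26690.0426 * 0.665057
= 17750.4027


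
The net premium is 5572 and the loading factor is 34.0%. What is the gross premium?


Gross = net * (1 + loading)
= 5572 * (1 + 0.34)
= 5572 * 1.34
= 7466.48


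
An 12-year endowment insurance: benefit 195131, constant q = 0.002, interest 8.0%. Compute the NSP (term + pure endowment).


Term component = 2914.176
Pure endowment = 12_p_x * v^12 * benefit = 0.976262 * 0.397114 * 195131 = 75649.7853
NSP = 78563.9613


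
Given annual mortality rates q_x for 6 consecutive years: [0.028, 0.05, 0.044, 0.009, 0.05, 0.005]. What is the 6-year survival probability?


p_k = 1 - q_k for each year
Survival = product of (1 - q_k)
= 0.972 * 0.95 * 0.956 * 0.991 * 0.95 * 0.995
= 0.8269


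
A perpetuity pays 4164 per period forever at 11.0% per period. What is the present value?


PV = PMT / i
= 4164 / 0.11
= 37854.5455


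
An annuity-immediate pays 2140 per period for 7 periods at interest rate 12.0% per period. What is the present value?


PV = PMT * (1 - (1+i)^(-n)) / i
= 2140 * (1 - (1+0.12)^(-7)) / 0.12
= 2140 * (1 - 0.452349) / 0.12
= 2140 * 4.563757
= 9766.439


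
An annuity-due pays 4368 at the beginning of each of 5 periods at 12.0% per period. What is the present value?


PV_due = PMT * (1-(1+i)^(-n))/i * (1+i)
PV_immediate = 15745.6625
PV_due = 15745.6625 * 1.12
= 17635.1419


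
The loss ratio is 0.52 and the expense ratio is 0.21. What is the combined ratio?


Combined ratio = loss ratio + expense ratio
= 0.52 + 0.21
= 0.73


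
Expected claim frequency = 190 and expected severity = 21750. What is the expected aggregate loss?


E[S] = E[N] * E[X]
= 190 * 21750
= 4.1325e+06


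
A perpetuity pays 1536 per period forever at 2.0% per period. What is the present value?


PV = PMT / i
= 1536 / 0.02
= 76800.0


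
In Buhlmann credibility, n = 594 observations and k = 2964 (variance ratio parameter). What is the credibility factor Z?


Z = n / (n + k)
= 594 / (594 + 2964)
= 594 / 3558
= 0.1669


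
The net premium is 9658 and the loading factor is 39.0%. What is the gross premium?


Gross = net * (1 + loading)
= 9658 * (1 + 0.39)
= 9658 * 1.39
= 13424.62


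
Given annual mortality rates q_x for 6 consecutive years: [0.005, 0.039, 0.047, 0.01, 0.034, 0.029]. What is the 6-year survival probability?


p_k = 1 - q_k for each year
Survival = product of (1 - q_k)
= 0.995 * 0.961 * 0.953 * 0.99 * 0.966 * 0.971
= 0.8462


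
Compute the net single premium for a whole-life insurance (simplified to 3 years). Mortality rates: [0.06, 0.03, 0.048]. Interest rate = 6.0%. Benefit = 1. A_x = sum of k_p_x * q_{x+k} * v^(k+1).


v = 0.943396
Year 0: k_p_x=1.0, q=0.06, term=0.056604
Year 1: k_p_x=0.94, q=0.03, term=0.025098
Year 2: k_p_x=0.9118, q=0.048, term=0.036747
A_x = 0.1184


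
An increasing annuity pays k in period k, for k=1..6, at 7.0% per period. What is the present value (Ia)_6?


(Ia)_n = sum_{k=1}^{n} k * v^k, v = 1/(1+i)
v = 0.934579
Sum computed term by term:
(Ia)_6 = 15.7449


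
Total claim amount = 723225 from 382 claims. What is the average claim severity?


severity = total / number
= 723225 / 382
= 1893.2592


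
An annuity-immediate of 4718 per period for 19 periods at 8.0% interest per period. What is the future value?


FV = PMT * ((1+i)^n - 1) / i
= 4718 * ((1.08)^19 - 1) / 0.08
= 4718 * (4.315701 - 1) / 0.08
= 195543.47


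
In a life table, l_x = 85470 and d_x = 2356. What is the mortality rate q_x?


q_x = d_x / l_x
= 2356 / 85470
= 0.0276


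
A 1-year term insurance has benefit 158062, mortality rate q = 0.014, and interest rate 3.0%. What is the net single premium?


NSP = benefit * q * v
v = 1/(1+i) = 0.970874
NSP = 158062 * 0.014 * 0.970874
= 2148.4155


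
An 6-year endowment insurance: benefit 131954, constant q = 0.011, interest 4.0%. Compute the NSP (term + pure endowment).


Term component = 7412.0876
Pure endowment = 6_p_x * v^6 * benefit = 0.935789 * 0.790315 * 131954 = 97588.8665
NSP = 105000.9541


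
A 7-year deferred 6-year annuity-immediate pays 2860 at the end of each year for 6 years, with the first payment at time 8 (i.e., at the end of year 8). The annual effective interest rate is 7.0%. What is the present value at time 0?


PV at time 7 of the 6-year annuity-immediate:
a_n = 2860 * (1-(1+0.07)^(-6))/0.07 = 13632.3034
Discount back 7 years to time 0:
PV = 13632.3034 * (1+0.07)^(-7)
= 13632.3034 * 0.62275
= 8489.5134


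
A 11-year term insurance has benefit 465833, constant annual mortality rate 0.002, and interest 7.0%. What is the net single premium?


NSP = benefit * sum_{k=0}^{n-1} k_p_x * q * v^(k+1)
With constant q=0.002, v=0.934579
Sum = 0.014868
NSP = 465833 * 0.014868
= 6926.1001


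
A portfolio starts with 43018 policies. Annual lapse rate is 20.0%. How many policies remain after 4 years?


remaining = initial * (1 - lapse)^years
= 43018 * (1 - 0.2)^4
= 43018 * 0.4096
= 17620.1728


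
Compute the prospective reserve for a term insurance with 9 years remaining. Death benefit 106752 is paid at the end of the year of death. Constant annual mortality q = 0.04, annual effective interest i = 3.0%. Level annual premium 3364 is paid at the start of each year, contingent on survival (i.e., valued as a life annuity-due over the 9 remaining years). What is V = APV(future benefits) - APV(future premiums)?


v = 1/(1+i) = 0.970874
APV(future benefits) per unit = sum_{k=0}^{8} k_p_x * q * v^(k+1) = 0.268132
APV(future benefits) = 106752 * 0.268132 = 28623.5881
Life annuity-due factor ä_{x:9} = sum_{k=0}^{8} k_p_x * v^k = 6.90439
APV(future premiums) = 3364 * 6.90439 = 23226.3665
V = 28623.5881 - 23226.3665
= 5397.2216


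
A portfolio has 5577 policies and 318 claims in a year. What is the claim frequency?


frequency = claims / policies
= 318 / 5577
= 0.057


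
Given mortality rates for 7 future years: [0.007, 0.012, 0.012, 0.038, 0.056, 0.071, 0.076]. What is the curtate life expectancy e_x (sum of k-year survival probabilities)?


e_x = sum_{k=1}^{n} k_p_x
k_p_x values:
  1_p_x = 0.993
  2_p_x = 0.981084
  3_p_x = 0.969311
  4_p_x = 0.932477
  5_p_x = 0.880258
  6_p_x = 0.81776
  7_p_x = 0.75561
e_x = 6.3295


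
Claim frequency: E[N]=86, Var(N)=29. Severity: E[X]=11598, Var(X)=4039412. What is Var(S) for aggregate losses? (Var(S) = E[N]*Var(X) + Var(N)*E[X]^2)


Var(S) = E[N]*Var(X) + Var(N)*E[X]^2
= 86*4039412 + 29*11598^2
= 347389432 + 3900894516
= 4.2483e+09


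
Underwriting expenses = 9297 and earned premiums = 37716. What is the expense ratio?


Expense ratio = expenses / premiums
= 9297 / 37716
= 0.2465


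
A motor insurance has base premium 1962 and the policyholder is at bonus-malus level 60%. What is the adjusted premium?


adjusted = base * BM_level / 100
= 1962 * 60 / 100
= 1962 * 0.6
= 1177.2


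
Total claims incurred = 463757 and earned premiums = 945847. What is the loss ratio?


Loss ratio = claims / premiums
= 463757 / 945847
= 0.4903


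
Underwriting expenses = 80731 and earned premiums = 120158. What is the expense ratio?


Expense ratio = expenses / premiums
= 80731 / 120158
= 0.6719


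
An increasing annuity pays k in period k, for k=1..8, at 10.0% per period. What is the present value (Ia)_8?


(Ia)_n = sum_{k=1}^{n} k * v^k, v = 1/(1+i)
v = 0.909091
Sum computed term by term:
(Ia)_8 = 21.3636


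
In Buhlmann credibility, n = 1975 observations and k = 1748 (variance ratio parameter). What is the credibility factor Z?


Z = n / (n + k)
= 1975 / (1975 + 1748)
= 1975 / 3723
= 0.5305


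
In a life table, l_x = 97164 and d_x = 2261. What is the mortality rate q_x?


q_x = d_x / l_x
= 2261 / 97164
= 0.0233


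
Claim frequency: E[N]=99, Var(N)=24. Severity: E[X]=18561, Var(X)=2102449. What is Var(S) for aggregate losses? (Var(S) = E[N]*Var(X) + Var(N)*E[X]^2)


Var(S) = E[N]*Var(X) + Var(N)*E[X]^2
= 99*2102449 + 24*18561^2
= 208142451 + 8268257304
= 8.4764e+09


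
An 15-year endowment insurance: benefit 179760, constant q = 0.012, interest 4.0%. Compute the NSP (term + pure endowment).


Term component = 22264.3312
Pure endowment = 15_p_x * v^15 * benefit = 0.834361 * 0.555265 * 179760 = 83281.2315
NSP = 105545.5627


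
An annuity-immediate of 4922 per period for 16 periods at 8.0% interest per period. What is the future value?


FV = PMT * ((1+i)^n - 1) / i
= 4922 * ((1.08)^16 - 1) / 0.08
= 4922 * (3.425943 - 1) / 0.08
= 149256.1211


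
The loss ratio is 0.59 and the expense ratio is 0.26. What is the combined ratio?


Combined ratio = loss ratio + expense ratio
= 0.59 + 0.26
= 0.85


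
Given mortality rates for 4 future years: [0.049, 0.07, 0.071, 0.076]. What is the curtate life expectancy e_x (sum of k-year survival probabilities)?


e_x = sum_{k=1}^{n} k_p_x
k_p_x values:
  1_p_x = 0.951
  2_p_x = 0.88443
  3_p_x = 0.821635
  4_p_x = 0.759191
e_x = 3.4163


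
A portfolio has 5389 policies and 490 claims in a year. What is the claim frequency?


frequency = claims / policies
= 490 / 5389
= 0.0909


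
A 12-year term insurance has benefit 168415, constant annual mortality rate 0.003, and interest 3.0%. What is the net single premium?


NSP = benefit * sum_{k=0}^{n-1} k_p_x * q * v^(k+1)
With constant q=0.003, v=0.970874
Sum = 0.029405
NSP = 168415 * 0.029405
= 4952.2785


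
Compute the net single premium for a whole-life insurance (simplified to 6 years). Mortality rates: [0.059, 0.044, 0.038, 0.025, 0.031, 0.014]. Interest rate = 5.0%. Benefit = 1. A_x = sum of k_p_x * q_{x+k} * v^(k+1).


v = 0.952381
Year 0: k_p_x=1.0, q=0.059, term=0.05619
Year 1: k_p_x=0.941, q=0.044, term=0.037555
Year 2: k_p_x=0.899596, q=0.038, term=0.02953
Year 3: k_p_x=0.865411, q=0.025, term=0.017799
Year 4: k_p_x=0.843776, q=0.031, term=0.020495
Year 5: k_p_x=0.817619, q=0.014, term=0.008542
A_x = 0.1701
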